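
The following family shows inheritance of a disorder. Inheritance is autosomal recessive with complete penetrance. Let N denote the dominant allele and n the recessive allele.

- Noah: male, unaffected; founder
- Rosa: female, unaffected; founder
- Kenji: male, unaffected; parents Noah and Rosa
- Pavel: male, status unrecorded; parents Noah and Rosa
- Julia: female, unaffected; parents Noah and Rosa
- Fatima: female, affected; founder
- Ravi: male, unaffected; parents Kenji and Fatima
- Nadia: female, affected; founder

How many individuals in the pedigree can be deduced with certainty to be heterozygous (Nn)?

Obligate heterozygotes: Ravi is unaffected so carries N and received n from Fatima (nn), so Ravi is Nn.
Every other individual is either homozygous by phenotype or has at least one consistent homozygous assignment, so the count is 1.

1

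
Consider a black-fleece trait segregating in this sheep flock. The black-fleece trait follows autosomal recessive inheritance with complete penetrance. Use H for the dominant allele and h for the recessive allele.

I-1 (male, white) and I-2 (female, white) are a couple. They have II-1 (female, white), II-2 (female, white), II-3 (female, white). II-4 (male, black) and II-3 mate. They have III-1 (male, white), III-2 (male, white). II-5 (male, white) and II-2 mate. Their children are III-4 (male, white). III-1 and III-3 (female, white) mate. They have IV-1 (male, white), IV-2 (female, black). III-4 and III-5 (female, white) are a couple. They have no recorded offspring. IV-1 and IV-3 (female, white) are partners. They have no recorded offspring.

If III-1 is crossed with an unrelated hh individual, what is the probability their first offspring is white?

1/2

III-1 is white so carries H and received h from II-4 (hh), so III-1 is Hh.
The cross gives 1/2 Hh : 1/2 hh, so P(offspring is white) = 1/2.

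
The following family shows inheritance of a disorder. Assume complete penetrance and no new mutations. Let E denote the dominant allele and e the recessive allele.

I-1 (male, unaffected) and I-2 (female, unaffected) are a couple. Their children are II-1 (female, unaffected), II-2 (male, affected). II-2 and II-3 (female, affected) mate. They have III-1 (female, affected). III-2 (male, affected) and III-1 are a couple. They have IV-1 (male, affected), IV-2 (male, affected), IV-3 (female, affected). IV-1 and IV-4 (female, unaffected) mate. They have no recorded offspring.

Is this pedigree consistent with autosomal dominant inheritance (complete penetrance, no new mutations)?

Under autosomal dominant, II-2 (affected, male) cannot arise from I-1 (unaffected) × I-2 (unaffected).

No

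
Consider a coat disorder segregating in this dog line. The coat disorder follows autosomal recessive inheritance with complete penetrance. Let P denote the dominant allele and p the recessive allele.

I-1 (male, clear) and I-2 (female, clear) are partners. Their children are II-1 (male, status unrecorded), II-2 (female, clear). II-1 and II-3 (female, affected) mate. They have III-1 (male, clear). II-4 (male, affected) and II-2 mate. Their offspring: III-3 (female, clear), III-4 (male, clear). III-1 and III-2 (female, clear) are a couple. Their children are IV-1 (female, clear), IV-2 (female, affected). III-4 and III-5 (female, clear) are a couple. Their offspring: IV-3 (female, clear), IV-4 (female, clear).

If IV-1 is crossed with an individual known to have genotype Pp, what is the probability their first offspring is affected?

1/6

III-1 is clear so carries P and received p from II-3 (pp), so III-1 is Pp.
III-2 is clear so carries P and passed p to IV-2 (pp), so III-2 is Pp.
IV-1 is a clear offspring of III-1 (Pp) × III-2 (Pp), whose cross gives 1/4 PP : 1/2 Pp : 1/4 pp; conditioning on being clear, IV-1 is PP with probability 1/3, Pp with probability 2/3.
Summing over parental genotype combinations, P(offspring is affected) = 2/3·1/4 = 1/6.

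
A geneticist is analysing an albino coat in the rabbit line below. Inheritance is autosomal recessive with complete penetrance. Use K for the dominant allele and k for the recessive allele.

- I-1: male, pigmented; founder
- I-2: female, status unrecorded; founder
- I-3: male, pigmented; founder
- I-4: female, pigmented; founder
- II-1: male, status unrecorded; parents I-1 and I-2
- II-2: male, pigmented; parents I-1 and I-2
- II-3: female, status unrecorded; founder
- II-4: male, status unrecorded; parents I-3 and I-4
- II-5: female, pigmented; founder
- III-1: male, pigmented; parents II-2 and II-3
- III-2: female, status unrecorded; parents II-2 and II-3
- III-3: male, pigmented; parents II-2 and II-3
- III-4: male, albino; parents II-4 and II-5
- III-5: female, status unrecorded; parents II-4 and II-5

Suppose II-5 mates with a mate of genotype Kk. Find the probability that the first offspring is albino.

1/4

II-5 is pigmented so carries K and passed k to III-4 (kk), so II-5 is Kk.
The cross gives 1/4 KK : 1/2 Kk : 1/4 kk, so P(offspring is albino) = 1/4.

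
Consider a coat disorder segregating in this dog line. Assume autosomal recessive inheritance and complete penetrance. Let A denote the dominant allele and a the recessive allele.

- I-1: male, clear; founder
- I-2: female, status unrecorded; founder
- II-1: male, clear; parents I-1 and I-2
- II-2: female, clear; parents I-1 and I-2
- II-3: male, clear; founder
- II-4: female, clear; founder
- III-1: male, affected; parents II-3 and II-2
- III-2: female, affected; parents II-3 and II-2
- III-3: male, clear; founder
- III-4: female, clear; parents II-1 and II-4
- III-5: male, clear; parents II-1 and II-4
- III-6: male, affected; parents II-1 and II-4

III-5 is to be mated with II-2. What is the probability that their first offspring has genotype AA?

II-1 is clear so carries A and passed a to III-6 (aa), so II-1 is Aa.
II-4 is clear so carries A and passed a to III-6 (aa), so II-4 is Aa.
III-5 is a clear offspring of II-1 (Aa) × II-4 (Aa), whose cross gives 1/4 AA : 1/2 Aa : 1/4 aa; conditioning on being clear, III-5 is AA with probability 1/3, Aa with probability 2/3.
II-2 is clear so carries A and passed a to III-1 (aa), so II-2 is Aa.
Summing over parental genotype combinations, P(offspring has genotype AA) = 1/3·1/2 + 2/3·1/4 = 1/3.

1/3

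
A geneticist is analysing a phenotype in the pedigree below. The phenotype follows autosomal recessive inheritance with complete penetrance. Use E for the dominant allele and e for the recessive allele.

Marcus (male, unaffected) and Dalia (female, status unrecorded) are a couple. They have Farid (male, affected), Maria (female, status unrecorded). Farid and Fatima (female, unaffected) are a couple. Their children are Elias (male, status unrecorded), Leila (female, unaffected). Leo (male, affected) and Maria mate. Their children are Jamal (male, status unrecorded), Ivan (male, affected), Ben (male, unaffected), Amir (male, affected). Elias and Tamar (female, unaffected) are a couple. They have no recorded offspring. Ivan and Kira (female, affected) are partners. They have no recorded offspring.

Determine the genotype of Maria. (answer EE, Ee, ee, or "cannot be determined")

Ee

From phenotype alone, Maria is EE or Ee or ee.
Maria passed E to Ben (Ee, whose e came from Leo) and passed e to Ivan (ee), so Maria is Ee.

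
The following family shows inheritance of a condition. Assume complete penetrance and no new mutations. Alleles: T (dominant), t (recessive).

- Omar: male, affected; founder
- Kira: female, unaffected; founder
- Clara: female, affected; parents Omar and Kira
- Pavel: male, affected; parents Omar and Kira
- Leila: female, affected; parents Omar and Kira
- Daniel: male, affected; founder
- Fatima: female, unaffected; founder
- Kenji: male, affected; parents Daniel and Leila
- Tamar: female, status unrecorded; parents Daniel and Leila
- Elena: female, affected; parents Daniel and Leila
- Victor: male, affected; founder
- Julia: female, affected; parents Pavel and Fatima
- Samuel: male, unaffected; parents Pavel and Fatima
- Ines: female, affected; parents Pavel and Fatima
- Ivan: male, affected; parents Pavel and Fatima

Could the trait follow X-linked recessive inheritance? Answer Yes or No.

Yes

A consistent assignment under X-linked recessive exists: Omar X^t Y, Kira X^T X^t, Clara X^t X^t, Pavel X^t Y, Leila X^t X^t, Daniel X^t Y, Fatima X^T X^t, Kenji X^t Y, Tamar X^t X^t, Elena X^t X^t, Victor X^t Y, Julia X^t X^t, Samuel X^T Y, Ines X^t X^t, Ivan X^t Y.
In this assignment every recorded phenotype matches its genotype and every non-founder's genotype is obtainable from its parents' genotypes, so the pedigree is consistent.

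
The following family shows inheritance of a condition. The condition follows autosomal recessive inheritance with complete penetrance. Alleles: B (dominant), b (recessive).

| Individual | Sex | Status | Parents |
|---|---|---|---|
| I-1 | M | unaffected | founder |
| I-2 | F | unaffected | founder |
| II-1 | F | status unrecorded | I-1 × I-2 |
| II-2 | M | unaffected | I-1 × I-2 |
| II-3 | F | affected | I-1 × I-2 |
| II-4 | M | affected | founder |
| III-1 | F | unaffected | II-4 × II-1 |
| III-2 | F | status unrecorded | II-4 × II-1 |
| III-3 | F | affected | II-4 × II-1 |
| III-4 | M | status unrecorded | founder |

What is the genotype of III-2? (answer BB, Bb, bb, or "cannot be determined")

cannot be determined

III-2's phenotype is unrecorded, and no parent or child forces a single allele at both positions; consistent genotype assignments exist with III-2 as Bb or bb.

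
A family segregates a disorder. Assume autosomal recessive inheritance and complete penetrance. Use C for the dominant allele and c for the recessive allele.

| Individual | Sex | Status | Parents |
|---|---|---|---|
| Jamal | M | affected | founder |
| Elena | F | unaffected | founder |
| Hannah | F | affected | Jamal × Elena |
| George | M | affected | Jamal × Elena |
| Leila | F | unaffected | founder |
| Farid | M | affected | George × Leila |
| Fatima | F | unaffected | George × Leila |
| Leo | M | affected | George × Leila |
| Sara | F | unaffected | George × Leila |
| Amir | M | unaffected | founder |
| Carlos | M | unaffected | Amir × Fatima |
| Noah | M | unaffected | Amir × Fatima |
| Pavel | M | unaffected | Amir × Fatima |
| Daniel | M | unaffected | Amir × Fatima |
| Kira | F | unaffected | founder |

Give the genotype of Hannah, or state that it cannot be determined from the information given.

Hannah is affected, so Hannah is cc.

cc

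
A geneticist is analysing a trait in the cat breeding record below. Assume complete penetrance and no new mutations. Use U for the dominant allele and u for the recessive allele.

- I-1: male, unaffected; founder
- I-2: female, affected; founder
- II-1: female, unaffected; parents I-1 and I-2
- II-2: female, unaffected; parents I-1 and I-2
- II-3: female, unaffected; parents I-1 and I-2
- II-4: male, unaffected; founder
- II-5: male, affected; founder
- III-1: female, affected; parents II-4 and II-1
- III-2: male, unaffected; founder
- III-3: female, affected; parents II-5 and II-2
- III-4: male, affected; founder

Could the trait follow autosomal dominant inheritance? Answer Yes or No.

Under autosomal dominant, III-1 (affected, female) cannot arise from II-4 (unaffected) × II-1 (unaffected).

No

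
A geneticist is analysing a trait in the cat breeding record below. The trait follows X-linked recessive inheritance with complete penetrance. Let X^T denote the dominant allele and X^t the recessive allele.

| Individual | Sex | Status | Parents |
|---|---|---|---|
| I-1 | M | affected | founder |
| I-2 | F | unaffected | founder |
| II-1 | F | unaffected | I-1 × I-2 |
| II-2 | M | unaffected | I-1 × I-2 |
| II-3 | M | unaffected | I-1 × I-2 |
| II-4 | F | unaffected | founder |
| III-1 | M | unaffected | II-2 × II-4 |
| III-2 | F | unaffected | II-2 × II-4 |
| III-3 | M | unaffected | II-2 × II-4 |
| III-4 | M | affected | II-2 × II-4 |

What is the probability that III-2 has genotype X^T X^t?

1/2

II-2 is unaffected, so II-2 is X^T Y.
II-4 is unaffected so carries T and passed t to III-4 (X^t Y), so II-4 is X^T X^t.
Their cross gives offspring ratios 1/2 X^T X^T : 1/2 X^T X^t. Conditioning on III-2 being unaffected, P(X^T X^t) = 1/2 / 1 = 1/2.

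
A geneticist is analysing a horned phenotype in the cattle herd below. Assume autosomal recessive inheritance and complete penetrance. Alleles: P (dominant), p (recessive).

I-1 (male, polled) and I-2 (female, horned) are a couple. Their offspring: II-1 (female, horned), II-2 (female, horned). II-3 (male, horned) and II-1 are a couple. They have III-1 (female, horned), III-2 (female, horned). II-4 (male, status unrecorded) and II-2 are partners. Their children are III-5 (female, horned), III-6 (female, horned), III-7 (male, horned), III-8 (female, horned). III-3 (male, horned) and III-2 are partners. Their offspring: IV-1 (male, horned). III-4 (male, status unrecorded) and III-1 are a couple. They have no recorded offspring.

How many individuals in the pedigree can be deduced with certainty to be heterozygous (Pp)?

Obligate heterozygotes: I-1 is polled so carries P and passed p to II-1 (pp), so I-1 is Pp.
Every other individual is either homozygous by phenotype or has at least one consistent homozygous assignment, so the count is 1.

1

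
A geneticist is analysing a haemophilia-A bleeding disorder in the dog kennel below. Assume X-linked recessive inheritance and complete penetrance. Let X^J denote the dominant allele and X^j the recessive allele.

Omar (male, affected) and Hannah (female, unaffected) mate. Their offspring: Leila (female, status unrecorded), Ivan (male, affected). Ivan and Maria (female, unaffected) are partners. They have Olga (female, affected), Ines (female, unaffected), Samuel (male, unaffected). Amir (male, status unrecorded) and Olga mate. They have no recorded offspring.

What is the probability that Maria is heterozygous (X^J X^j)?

Maria is unaffected so carries J and passed j to Olga (X^j X^j), so Maria is X^J X^j, giving P(X^J X^j) = 1.

1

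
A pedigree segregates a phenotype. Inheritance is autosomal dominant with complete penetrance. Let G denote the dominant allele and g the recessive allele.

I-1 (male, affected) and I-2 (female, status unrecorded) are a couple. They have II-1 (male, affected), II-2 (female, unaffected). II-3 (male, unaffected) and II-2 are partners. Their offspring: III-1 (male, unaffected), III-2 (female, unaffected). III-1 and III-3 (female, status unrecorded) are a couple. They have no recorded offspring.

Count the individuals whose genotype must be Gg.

Obligate heterozygotes: I-1 is affected so carries G and passed g to II-2 (gg), so I-1 is Gg.
Every other individual is either homozygous by phenotype or has at least one consistent homozygous assignment, so the count is 1.

1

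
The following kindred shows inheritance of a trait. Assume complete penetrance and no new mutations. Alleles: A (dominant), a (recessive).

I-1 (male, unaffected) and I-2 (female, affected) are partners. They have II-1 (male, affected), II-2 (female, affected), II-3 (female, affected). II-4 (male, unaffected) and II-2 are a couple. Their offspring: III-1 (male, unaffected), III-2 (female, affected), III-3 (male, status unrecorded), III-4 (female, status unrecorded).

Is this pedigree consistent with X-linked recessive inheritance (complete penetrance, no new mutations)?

No

Under X-linked recessive, II-2 (affected, female) cannot arise from I-1 (unaffected) × I-2 (affected).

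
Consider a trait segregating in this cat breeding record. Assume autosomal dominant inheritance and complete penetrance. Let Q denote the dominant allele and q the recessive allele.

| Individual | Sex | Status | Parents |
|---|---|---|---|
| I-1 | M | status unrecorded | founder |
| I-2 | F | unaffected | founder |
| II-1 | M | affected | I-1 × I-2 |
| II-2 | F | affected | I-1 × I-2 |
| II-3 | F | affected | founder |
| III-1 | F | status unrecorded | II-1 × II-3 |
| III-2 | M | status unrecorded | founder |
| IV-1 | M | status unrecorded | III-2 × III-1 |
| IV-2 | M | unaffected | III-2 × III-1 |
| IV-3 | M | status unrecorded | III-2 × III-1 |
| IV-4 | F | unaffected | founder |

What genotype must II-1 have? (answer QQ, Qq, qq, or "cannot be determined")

From phenotype alone, II-1 is QQ or Qq.
II-1 is affected so carries Q and received q from I-2 (qq), so II-1 is Qq.

Qq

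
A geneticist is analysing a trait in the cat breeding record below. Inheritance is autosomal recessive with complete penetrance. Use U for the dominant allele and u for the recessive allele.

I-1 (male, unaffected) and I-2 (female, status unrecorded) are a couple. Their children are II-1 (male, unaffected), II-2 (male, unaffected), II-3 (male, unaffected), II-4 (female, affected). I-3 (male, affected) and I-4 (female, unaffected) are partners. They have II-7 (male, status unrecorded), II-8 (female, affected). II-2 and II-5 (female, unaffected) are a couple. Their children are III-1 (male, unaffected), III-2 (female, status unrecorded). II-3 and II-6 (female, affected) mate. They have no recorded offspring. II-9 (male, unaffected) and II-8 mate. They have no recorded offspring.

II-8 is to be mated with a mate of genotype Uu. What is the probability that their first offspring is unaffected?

II-8 is affected, so II-8 is uu.
The cross gives 1/2 Uu : 1/2 uu, so P(offspring is unaffected) = 1/2.

1/2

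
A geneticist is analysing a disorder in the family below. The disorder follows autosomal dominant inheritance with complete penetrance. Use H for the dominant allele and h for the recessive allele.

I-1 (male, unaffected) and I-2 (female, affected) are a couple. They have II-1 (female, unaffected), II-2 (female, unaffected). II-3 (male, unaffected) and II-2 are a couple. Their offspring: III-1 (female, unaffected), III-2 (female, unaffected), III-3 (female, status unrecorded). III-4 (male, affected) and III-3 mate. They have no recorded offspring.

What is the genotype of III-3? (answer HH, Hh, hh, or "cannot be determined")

From phenotype alone, III-3 is HH or Hh or hh.
III-3 received h from II-3 (hh) and received h from II-2 (hh), so III-3 is hh.

hh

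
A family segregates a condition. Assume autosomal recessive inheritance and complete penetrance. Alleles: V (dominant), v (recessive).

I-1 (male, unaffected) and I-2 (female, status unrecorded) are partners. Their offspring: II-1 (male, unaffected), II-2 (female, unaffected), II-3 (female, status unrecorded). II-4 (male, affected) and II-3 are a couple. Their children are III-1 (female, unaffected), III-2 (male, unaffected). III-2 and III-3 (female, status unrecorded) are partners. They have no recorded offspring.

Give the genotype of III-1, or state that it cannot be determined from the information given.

From phenotype alone, III-1 is VV or Vv.
III-1 is unaffected so carries V and received v from II-4 (vv), so III-1 is Vv.

Vv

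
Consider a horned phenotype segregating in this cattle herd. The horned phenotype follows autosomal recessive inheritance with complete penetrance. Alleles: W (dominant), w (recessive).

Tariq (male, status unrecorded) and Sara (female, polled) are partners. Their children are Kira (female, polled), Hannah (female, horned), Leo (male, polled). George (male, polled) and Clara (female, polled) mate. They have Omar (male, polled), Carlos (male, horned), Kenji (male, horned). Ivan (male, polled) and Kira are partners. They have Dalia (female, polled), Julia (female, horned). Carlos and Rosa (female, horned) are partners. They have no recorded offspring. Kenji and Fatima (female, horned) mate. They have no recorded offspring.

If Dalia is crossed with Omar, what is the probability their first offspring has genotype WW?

4/9

Ivan is polled so carries W and passed w to Julia (ww), so Ivan is Ww.
Kira is polled so carries W and passed w to Julia (ww), so Kira is Ww.
Dalia is a polled offspring of Ivan (Ww) × Kira (Ww), whose cross gives 1/4 WW : 1/2 Ww : 1/4 ww; conditioning on being polled, Dalia is WW with probability 1/3, Ww with probability 2/3.
George is polled so carries W and passed w to Carlos (ww), so George is Ww.
Clara is polled so carries W and passed w to Carlos (ww), so Clara is Ww.
Omar is a polled offspring of George (Ww) × Clara (Ww), whose cross gives 1/4 WW : 1/2 Ww : 1/4 ww; conditioning on being polled, Omar is WW with probability 1/3, Ww with probability 2/3.
Summing over parental genotype combinations, P(offspring has genotype WW) = 1/9·1 + 2/9·1/2 + 2/9·1/2 + 4/9·1/4 = 4/9.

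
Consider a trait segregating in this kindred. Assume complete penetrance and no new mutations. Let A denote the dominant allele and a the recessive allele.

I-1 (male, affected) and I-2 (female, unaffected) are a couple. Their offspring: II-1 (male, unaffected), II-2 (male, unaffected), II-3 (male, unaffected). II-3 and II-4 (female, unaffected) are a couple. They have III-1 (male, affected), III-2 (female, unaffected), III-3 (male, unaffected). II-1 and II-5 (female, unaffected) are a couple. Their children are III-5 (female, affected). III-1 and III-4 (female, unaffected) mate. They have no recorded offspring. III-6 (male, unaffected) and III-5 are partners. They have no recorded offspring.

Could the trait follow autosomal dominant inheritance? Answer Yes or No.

Under autosomal dominant, III-1 (affected, male) cannot arise from II-3 (unaffected) × II-4 (unaffected).

No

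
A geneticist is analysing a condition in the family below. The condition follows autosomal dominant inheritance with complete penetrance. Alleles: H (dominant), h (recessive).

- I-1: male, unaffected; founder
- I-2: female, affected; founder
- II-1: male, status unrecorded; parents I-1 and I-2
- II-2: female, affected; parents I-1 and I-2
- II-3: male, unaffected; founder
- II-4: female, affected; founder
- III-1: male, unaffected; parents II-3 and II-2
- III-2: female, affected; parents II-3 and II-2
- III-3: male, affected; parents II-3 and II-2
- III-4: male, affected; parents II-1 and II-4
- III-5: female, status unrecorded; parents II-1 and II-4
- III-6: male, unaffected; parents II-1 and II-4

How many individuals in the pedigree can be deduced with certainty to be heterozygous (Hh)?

4

Obligate heterozygotes: II-2 is affected so carries H and received h from I-1 (hh), so II-2 is Hh; II-4 is affected so carries H and passed h to III-6 (hh), so II-4 is Hh; III-2 is affected so carries H and received h from II-3 (hh), so III-2 is Hh; III-3 is affected so carries H and received h from II-3 (hh), so III-3 is Hh.
Every other individual is either homozygous by phenotype or has at least one consistent homozygous assignment, so the count is 4.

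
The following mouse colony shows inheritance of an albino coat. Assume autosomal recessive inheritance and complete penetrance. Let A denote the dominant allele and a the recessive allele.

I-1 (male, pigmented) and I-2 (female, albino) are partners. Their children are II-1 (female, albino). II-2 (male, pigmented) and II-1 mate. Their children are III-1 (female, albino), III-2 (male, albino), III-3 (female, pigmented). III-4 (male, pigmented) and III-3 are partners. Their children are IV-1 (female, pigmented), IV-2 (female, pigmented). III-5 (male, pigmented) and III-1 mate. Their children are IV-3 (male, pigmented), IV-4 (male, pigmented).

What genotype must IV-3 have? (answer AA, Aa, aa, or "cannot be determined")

From phenotype alone, IV-3 is AA or Aa.
IV-3 is pigmented so carries A and received a from III-1 (aa), so IV-3 is Aa.

Aa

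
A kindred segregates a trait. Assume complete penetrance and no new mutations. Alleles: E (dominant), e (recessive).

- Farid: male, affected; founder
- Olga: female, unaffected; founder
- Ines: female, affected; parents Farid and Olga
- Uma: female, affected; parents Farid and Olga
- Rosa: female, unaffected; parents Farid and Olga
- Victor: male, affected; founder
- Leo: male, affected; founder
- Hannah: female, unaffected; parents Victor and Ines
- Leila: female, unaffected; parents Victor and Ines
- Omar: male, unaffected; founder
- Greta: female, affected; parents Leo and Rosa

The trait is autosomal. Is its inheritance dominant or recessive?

dominant

Victor and Ines are both affected yet have an unaffected child Hannah. Under a recessive model two affected parents are homozygous and every child would be affected, so the trait cannot be recessive.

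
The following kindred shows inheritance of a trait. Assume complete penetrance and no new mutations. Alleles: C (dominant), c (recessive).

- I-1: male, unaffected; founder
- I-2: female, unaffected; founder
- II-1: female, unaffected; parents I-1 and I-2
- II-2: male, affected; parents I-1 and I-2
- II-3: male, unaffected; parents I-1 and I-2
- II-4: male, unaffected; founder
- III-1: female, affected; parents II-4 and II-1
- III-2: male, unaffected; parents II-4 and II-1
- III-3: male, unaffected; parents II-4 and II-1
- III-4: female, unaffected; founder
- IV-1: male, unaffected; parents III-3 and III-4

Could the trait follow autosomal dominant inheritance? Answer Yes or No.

No

Under autosomal dominant, II-2 (affected, male) cannot arise from I-1 (unaffected) × I-2 (unaffected).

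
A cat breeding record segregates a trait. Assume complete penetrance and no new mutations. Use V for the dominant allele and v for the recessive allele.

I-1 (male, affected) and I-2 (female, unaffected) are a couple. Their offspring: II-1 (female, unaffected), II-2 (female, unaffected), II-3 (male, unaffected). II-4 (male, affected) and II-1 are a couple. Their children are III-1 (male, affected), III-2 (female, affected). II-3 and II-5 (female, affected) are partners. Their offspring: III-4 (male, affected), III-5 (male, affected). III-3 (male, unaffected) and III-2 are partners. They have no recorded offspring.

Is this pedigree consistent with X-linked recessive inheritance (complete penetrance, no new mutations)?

A consistent assignment under X-linked recessive exists: I-1 X^v Y, I-2 X^V X^V, II-1 X^V X^v, II-2 X^V X^v, II-3 X^V Y, II-4 X^v Y, II-5 X^v X^v, III-1 X^v Y, III-2 X^v X^v, III-3 X^V Y, III-4 X^v Y, III-5 X^v Y.
In this assignment every recorded phenotype matches its genotype and every non-founder's genotype is obtainable from its parents' genotypes, so the pedigree is consistent.

Yes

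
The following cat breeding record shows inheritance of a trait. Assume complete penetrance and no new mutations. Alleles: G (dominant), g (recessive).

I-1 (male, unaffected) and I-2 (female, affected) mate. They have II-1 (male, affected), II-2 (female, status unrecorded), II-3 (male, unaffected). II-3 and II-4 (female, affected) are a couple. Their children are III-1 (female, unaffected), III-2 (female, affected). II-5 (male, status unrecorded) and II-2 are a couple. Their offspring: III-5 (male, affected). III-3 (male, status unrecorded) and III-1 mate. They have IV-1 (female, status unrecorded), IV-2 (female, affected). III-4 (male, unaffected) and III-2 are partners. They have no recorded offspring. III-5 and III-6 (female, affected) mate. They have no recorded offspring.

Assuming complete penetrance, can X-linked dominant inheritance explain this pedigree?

A consistent assignment under X-linked dominant exists: I-1 X^g Y, I-2 X^G X^g, II-1 X^G Y, II-2 X^G X^g, II-3 X^g Y, II-4 X^G X^g, II-5 X^G Y, III-1 X^g X^g, III-2 X^G X^g, III-3 X^G Y, III-4 X^g Y, III-5 X^G Y, III-6 X^G X^G, IV-1 X^G X^g, IV-2 X^G X^g.
In this assignment every recorded phenotype matches its genotype and every non-founder's genotype is obtainable from its parents' genotypes, so the pedigree is consistent.

Yes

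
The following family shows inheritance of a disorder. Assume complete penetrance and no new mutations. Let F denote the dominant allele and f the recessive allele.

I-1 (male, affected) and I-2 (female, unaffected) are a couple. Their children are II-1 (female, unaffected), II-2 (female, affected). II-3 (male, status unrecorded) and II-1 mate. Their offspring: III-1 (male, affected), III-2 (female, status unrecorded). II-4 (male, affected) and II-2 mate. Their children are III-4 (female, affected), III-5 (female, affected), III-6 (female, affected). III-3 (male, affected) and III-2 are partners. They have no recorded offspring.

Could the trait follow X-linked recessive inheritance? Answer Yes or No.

A consistent assignment under X-linked recessive exists: I-1 X^f Y, I-2 X^F X^f, II-1 X^F X^f, II-2 X^f X^f, II-3 X^F Y, II-4 X^f Y, III-1 X^f Y, III-2 X^F X^F, III-3 X^f Y, III-4 X^f X^f, III-5 X^f X^f, III-6 X^f X^f.
In this assignment every recorded phenotype matches its genotype and every non-founder's genotype is obtainable from its parents' genotypes, so the pedigree is consistent.

Yes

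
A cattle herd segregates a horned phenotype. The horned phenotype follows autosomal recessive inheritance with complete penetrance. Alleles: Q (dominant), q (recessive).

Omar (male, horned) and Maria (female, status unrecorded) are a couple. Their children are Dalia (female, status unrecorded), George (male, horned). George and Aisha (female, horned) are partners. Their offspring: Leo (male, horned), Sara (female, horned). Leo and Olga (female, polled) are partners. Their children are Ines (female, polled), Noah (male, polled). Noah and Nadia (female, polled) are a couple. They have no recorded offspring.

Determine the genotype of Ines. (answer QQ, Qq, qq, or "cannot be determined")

From phenotype alone, Ines is QQ or Qq.
Ines is polled so carries Q and received q from Leo (qq), so Ines is Qq.

Qq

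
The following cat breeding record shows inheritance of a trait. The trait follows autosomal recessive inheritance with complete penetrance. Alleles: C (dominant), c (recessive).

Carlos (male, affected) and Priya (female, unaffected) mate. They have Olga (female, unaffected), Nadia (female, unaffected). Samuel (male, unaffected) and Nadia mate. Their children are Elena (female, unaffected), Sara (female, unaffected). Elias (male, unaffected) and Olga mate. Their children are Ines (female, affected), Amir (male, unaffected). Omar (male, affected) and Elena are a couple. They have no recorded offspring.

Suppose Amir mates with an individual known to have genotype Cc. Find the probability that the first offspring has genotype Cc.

Elias is unaffected so carries C and passed c to Ines (cc), so Elias is Cc.
Olga is unaffected so carries C and received c from Carlos (cc), so Olga is Cc.
Amir is an unaffected offspring of Elias (Cc) × Olga (Cc), whose cross gives 1/4 CC : 1/2 Cc : 1/4 cc; conditioning on being unaffected, Amir is CC with probability 1/3, Cc with probability 2/3.
Summing over parental genotype combinations, P(offspring has genotype Cc) = 1/3·1/2 + 2/3·1/2 = 1/2.

1/2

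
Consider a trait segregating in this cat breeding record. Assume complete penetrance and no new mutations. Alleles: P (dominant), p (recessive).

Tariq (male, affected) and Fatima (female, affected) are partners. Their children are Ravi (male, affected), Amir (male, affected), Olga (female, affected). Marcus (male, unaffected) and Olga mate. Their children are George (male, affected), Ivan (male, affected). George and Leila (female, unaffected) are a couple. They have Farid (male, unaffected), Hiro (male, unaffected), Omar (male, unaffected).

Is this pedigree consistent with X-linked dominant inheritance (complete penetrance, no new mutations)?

A consistent assignment under X-linked dominant exists: Tariq X^P Y, Fatima X^P X^P, Ravi X^P Y, Amir X^P Y, Olga X^P X^P, Marcus X^p Y, George X^P Y, Ivan X^P Y, Leila X^p X^p, Farid X^p Y, Hiro X^p Y, Omar X^p Y.
In this assignment every recorded phenotype matches its genotype and every non-founder's genotype is obtainable from its parents' genotypes, so the pedigree is consistent.

Yes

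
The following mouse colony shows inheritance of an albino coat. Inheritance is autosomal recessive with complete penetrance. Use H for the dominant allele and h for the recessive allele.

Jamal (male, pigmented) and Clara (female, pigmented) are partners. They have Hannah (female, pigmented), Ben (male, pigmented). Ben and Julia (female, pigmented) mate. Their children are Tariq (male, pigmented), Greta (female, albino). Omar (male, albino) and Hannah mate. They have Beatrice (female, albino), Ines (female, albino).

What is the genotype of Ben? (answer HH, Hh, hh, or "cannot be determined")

From phenotype alone, Ben is HH or Hh.
Ben is pigmented so carries H and passed h to Greta (hh), so Ben is Hh.

Hh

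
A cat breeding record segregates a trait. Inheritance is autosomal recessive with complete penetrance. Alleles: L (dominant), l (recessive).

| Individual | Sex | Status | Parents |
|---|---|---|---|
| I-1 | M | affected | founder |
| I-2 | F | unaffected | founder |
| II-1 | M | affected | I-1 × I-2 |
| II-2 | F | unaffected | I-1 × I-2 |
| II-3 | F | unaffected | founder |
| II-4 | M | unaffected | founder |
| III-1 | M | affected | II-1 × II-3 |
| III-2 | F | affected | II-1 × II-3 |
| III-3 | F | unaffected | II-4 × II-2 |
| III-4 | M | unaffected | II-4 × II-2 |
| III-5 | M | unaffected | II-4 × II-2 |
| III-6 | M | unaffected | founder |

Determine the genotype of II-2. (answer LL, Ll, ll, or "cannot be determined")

From phenotype alone, II-2 is LL or Ll.
II-2 is unaffected so carries L and received l from I-1 (ll), so II-2 is Ll.

Ll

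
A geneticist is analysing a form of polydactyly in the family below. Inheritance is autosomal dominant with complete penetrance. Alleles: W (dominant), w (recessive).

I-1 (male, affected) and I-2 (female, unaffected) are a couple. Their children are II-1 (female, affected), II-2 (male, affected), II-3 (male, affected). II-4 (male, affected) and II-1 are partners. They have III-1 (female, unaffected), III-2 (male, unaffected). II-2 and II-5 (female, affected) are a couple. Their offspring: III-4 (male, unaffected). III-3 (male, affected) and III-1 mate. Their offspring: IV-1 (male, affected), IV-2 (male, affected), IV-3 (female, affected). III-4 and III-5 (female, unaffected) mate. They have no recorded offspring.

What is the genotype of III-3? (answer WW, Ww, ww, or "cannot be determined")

cannot be determined

III-3's phenotype allows WW or Ww, and no parent or child forces a single allele at both positions; consistent genotype assignments exist with III-3 as WW or Ww.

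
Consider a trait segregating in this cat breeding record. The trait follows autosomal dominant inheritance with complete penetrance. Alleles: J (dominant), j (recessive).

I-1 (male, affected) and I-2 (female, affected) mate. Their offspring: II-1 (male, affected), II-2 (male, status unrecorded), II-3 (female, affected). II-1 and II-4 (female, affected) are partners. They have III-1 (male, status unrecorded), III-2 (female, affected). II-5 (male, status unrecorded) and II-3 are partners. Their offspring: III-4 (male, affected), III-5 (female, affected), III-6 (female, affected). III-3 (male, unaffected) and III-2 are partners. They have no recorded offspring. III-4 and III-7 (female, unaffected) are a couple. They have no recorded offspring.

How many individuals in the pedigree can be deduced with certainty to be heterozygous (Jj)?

No individual's genotype is forced to Jj by the pedigree, so the count is 0.

0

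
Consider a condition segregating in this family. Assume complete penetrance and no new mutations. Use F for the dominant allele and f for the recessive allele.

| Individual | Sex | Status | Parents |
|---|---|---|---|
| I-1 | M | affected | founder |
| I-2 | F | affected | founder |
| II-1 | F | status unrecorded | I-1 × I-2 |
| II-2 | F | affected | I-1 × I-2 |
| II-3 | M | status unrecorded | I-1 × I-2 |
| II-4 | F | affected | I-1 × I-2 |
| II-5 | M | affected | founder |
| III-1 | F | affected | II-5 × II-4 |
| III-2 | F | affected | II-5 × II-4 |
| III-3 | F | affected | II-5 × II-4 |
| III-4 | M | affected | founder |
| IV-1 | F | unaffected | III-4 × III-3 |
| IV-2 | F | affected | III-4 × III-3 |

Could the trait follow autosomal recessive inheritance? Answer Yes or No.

Under autosomal recessive, IV-1 (unaffected, female) cannot arise from III-4 (affected) × III-3 (affected).

No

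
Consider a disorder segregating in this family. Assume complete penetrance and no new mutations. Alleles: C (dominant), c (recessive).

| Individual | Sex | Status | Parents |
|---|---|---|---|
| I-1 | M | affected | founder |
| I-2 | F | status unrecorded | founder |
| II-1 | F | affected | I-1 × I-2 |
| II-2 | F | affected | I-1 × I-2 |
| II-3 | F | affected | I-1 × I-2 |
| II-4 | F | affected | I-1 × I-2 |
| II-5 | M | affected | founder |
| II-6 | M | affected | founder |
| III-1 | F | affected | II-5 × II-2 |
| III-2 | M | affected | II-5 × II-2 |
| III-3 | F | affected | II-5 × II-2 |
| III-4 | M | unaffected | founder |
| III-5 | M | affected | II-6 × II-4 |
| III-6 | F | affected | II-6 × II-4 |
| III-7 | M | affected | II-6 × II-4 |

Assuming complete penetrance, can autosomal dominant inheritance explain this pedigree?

A consistent assignment under autosomal dominant exists: I-1 CC, I-2 CC, II-1 CC, II-2 CC, II-3 CC, II-4 CC, II-5 CC, II-6 CC, III-1 CC, III-2 CC, III-3 CC, III-4 cc, III-5 CC, III-6 CC, III-7 CC.
In this assignment every recorded phenotype matches its genotype and every non-founder's genotype is obtainable from its parents' genotypes, so the pedigree is consistent.

Yes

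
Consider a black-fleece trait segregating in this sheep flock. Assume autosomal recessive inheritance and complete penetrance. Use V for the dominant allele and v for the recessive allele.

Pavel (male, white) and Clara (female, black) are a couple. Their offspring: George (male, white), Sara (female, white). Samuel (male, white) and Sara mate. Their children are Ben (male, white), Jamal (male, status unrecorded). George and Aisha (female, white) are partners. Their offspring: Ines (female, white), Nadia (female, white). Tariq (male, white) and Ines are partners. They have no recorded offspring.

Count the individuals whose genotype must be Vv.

Obligate heterozygotes: George is white so carries V and received v from Clara (vv), so George is Vv; Sara is white so carries V and received v from Clara (vv), so Sara is Vv.
Every other individual is either homozygous by phenotype or has at least one consistent homozygous assignment, so the count is 2.

2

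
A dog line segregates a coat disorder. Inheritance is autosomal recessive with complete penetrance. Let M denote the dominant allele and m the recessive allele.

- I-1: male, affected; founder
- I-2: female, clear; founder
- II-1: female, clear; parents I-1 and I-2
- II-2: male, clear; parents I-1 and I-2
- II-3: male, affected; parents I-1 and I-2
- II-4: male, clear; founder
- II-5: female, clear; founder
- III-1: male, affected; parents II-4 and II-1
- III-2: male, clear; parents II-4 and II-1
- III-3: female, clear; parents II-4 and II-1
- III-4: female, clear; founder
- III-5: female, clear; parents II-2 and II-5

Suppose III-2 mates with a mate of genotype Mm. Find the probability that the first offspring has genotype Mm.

1/2

II-4 is clear so carries M and passed m to III-1 (mm), so II-4 is Mm.
II-1 is clear so carries M and received m from I-1 (mm), so II-1 is Mm.
III-2 is a clear offspring of II-4 (Mm) × II-1 (Mm), whose cross gives 1/4 MM : 1/2 Mm : 1/4 mm; conditioning on being clear, III-2 is MM with probability 1/3, Mm with probability 2/3.
Summing over parental genotype combinations, P(offspring has genotype Mm) = 1/3·1/2 + 2/3·1/2 = 1/2.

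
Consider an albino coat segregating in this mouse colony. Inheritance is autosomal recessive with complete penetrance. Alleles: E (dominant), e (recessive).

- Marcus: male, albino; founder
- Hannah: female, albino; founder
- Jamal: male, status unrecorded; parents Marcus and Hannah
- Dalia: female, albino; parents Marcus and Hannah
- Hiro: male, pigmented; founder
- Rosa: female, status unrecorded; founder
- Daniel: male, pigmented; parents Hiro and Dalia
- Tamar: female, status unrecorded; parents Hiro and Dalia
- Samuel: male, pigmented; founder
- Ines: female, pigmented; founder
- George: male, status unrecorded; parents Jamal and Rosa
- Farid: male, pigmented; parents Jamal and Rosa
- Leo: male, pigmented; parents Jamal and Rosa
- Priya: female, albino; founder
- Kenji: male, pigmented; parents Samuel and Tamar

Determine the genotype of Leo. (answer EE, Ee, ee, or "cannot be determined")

Ee

From phenotype alone, Leo is EE or Ee.
Leo is pigmented so carries E and received e from Jamal (ee), so Leo is Ee.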